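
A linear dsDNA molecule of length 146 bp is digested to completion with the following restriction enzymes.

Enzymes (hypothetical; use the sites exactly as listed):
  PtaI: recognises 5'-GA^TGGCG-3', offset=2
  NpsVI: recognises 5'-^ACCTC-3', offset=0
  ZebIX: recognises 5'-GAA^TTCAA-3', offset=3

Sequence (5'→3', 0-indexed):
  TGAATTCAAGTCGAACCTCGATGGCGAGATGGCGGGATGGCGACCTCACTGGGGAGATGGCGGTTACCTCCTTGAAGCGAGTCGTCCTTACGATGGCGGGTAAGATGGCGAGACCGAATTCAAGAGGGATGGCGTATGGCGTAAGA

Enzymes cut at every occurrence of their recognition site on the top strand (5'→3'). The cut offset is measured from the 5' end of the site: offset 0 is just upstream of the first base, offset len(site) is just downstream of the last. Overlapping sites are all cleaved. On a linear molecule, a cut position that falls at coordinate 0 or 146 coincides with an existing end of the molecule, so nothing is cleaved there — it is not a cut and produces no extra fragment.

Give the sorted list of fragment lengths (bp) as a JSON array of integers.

Site scan:
  PtaI (GATGGCG, off=2): starts [19, 27, 35, 55, 91, 103, 127] → cuts [21, 29, 37, 57, 93, 105, 129]
  NpsVI (ACCTC, off=0): starts [14, 42, 65] → cuts [14, 42, 65]
  ZebIX (GAATTCAA, off=3): starts [1, 115] → cuts [4, 118]

All cut coordinates (distinct, sorted): [4, 14, 21, 29, 37, 42, 57, 65, 93, 105, 118, 129]

Fragments:
  [0,4): 4 bp
  [4,14): 10 bp
  [14,21): 7 bp
  [21,29): 8 bp
  [29,37): 8 bp
  [37,42): 5 bp
  [42,57): 15 bp
  [57,65): 8 bp
  [65,93): 28 bp
  [93,105): 12 bp
  [105,118): 13 bp
  [118,129): 11 bp
  [129,146): 17 bp

[4,5,7,8,8,8,10,11,12,13,15,17,28]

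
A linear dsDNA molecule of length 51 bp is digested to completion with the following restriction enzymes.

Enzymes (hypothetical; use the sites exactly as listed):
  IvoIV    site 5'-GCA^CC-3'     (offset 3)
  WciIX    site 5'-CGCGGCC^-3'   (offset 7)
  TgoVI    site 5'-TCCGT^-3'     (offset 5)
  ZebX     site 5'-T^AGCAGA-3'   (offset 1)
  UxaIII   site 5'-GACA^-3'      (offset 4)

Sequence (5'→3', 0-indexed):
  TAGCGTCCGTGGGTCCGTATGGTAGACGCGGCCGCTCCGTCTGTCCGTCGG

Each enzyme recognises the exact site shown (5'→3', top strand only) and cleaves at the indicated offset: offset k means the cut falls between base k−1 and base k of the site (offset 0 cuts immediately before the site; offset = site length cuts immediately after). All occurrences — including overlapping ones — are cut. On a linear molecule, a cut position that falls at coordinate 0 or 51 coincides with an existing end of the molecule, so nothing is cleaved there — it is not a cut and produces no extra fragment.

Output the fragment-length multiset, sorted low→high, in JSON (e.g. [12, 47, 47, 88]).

Site scan:
  IvoIV (GCACC, off=3): no sites
  WciIX CGCGGCC/7: at [26] ⇒ [33]
  TgoVI TCCGT/5: at [5, 13, 35, 43] ⇒ [10, 18, 40, 48]
  ZebX (TAGCAGA, off=1): no sites
  UxaIII (GACA, off=4): no sites

All cut coordinates (distinct, sorted): [10, 18, 33, 40, 48]

Fragments:
  [0,10): 10 bp
  [10,18): 8 bp
  [18,33): 15 bp
  [33,40): 7 bp
  [40,48): 8 bp
  [48,51): 3 bp

[3,7,8,8,10,15]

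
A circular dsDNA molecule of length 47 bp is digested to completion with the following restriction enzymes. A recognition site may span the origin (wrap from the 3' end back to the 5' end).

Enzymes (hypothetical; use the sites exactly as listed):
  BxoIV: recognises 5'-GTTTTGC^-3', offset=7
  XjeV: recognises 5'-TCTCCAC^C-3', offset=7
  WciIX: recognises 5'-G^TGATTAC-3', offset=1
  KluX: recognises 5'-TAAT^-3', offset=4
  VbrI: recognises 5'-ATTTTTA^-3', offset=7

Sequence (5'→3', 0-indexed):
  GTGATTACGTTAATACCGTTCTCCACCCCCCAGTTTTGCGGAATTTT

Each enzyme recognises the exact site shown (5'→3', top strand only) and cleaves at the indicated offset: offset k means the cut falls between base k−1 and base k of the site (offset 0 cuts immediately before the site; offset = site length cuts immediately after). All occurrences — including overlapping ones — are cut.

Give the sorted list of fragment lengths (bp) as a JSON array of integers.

[9,12,13,13]

Site scan:
  BxoIV (GTTTTGC, off=7): starts [32] → cuts [39]
  XjeV (TCTCCACC, off=7): starts [19] → cuts [26]
  WciIX (GTGATTAC, off=1): starts [0] → cuts [1]
  KluX (TAAT, off=4): starts [10] → cuts [14]
  VbrI (ATTTTTA, off=7): no sites

Pooled cuts: [1, 14, 26, 39]

Fragments:
  1→14: 13 bp
  14→26: 12 bp
  26→39: 13 bp
  39→1 (wrap): 47-39+1 = 9 bp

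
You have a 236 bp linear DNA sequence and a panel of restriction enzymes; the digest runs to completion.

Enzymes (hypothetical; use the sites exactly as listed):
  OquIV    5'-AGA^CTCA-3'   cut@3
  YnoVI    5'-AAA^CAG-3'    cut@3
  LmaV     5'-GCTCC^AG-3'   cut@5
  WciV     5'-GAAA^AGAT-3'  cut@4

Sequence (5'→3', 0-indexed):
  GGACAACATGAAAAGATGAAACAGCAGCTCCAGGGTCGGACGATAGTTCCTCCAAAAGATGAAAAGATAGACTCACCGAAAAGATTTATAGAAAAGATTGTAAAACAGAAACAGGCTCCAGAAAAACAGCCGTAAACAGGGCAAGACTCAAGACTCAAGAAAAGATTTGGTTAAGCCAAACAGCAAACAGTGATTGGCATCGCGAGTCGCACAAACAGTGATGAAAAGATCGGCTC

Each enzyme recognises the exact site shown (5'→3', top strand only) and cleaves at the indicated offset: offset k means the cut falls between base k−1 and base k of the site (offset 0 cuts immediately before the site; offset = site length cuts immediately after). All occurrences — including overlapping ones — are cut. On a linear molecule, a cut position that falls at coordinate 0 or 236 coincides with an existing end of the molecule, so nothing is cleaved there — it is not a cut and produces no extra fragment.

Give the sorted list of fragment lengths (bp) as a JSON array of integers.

[6,7,7,7,7,8,8,9,10,10,10,10,10,11,11,13,13,18,28,33]

Per-enzyme occurrences:
  OquIV AGACTCA/3: at [68, 143, 150] ⇒ [71, 146, 153]
  YnoVI AAACAG/3: at [18, 102, 108, 123, 133, 177, 184, 212] ⇒ [21, 105, 111, 126, 136, 180, 187, 215]
  LmaV GCTCCAG/5: at [26, 114] ⇒ [31, 119]
  WciV GAAAAGAT/4: at [9, 60, 77, 90, 158, 222] ⇒ [13, 64, 81, 94, 162, 226]

All cut coordinates (distinct, sorted): [13, 21, 31, 64, 71, 81, 94, 105, 111, 119, 126, 136, 146, 153, 162, 180, 187, 215, 226]

Fragments:
  [0,13): 13 bp
  [13,21): 8 bp
  [21,31): 10 bp
  [31,64): 33 bp
  [64,71): 7 bp
  [71,81): 10 bp
  [81,94): 13 bp
  [94,105): 11 bp
  [105,111): 6 bp
  [111,119): 8 bp
  [119,126): 7 bp
  [126,136): 10 bp
  [136,146): 10 bp
  [146,153): 7 bp
  [153,162): 9 bp
  [162,180): 18 bp
  [180,187): 7 bp
  [187,215): 28 bp
  [215,226): 11 bp
  [226,236): 10 bp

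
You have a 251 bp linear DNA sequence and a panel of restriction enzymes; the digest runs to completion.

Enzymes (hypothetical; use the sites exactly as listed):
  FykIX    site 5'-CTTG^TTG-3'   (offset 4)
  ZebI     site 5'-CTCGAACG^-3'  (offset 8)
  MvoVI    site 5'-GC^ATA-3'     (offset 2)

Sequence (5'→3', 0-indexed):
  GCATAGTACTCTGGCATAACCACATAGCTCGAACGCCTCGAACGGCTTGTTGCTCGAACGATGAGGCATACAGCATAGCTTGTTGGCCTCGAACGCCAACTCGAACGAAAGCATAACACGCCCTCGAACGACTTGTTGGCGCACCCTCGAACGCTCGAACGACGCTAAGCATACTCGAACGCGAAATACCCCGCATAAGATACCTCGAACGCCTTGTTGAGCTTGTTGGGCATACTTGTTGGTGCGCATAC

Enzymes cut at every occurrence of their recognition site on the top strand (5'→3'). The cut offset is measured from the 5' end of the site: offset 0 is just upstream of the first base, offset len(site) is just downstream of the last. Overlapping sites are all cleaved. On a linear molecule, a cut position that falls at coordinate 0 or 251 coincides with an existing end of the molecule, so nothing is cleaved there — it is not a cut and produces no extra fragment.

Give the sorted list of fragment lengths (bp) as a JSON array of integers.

Site scan:
  FykIX CTTGTTG/4: at [45, 78, 131, 212, 221, 234] ⇒ [49, 82, 135, 216, 225, 238]
  ZebI CTCGAACG/8: at [27, 36, 52, 87, 99, 122, 145, 153, 173, 203] ⇒ [35, 44, 60, 95, 107, 130, 153, 161, 181, 211]
  MvoVI GCATA/2: at [0, 13, 65, 72, 110, 168, 192, 229, 245] ⇒ [2, 15, 67, 74, 112, 170, 194, 231, 247]

Pooled cuts: [2, 15, 35, 44, 49, 60, 67, 74, 82, 95, 107, 112, 130, 135, 153, 161, 170, 181, 194, 211, 216, 225, 231, 238, 247]

Fragment lengths:
  [0,2): 2 bp
  [2,15): 13 bp
  [15,35): 20 bp
  [35,44): 9 bp
  [44,49): 5 bp
  [49,60): 11 bp
  [60,67): 7 bp
  [67,74): 7 bp
  [74,82): 8 bp
  [82,95): 13 bp
  [95,107): 12 bp
  [107,112): 5 bp
  [112,130): 18 bp
  [130,135): 5 bp
  [135,153): 18 bp
  [153,161): 8 bp
  [161,170): 9 bp
  [170,181): 11 bp
  [181,194): 13 bp
  [194,211): 17 bp
  [211,216): 5 bp
  [216,225): 9 bp
  [225,231): 6 bp
  [231,238): 7 bp
  [238,247): 9 bp
  [247,251): 4 bp

[2,4,5,5,5,5,6,7,7,7,8,8,9,9,9,9,11,11,12,13,13,13,17,18,18,20]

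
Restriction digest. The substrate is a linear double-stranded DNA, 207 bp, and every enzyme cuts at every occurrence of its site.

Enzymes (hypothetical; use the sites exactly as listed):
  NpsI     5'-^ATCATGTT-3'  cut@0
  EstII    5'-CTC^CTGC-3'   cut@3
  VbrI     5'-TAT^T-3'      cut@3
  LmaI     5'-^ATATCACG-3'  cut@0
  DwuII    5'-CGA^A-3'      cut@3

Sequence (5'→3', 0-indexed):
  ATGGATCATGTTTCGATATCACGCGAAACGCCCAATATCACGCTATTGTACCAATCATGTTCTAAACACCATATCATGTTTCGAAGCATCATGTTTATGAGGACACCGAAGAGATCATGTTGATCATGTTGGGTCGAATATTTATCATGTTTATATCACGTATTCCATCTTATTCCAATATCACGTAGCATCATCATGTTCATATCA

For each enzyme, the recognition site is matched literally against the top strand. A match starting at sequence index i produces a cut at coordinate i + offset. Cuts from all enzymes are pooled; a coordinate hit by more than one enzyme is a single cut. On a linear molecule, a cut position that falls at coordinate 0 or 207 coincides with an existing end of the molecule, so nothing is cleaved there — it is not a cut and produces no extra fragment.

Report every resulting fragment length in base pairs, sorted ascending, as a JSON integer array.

Per-enzyme occurrences:
  NpsI (ATCATGTT, off=0): starts [4, 53, 72, 87, 113, 122, 143, 192] → cuts [4, 53, 72, 87, 113, 122, 143, 192]
  EstII (CTCCTGC, off=3): no sites
  VbrI (TATT, off=3): starts [43, 138, 160, 170] → cuts [46, 141, 163, 173]
  LmaI (ATATCACG, off=0): starts [15, 34, 152, 177] → cuts [15, 34, 152, 177]
  DwuII (CGAA, off=3): starts [23, 81, 106, 134] → cuts [26, 84, 109, 137]

All cut coordinates (distinct, sorted): [4, 15, 26, 34, 46, 53, 72, 84, 87, 109, 113, 122, 137, 141, 143, 152, 163, 173, 177, 192]

Fragment lengths:
  [0,4): 4 bp
  [4,15): 11 bp
  [15,26): 11 bp
  [26,34): 8 bp
  [34,46): 12 bp
  [46,53): 7 bp
  [53,72): 19 bp
  [72,84): 12 bp
  [84,87): 3 bp
  [87,109): 22 bp
  [109,113): 4 bp
  [113,122): 9 bp
  [122,137): 15 bp
  [137,141): 4 bp
  [141,143): 2 bp
  [143,152): 9 bp
  [152,163): 11 bp
  [163,173): 10 bp
  [173,177): 4 bp
  [177,192): 15 bp
  [192,207): 15 bp

[2,3,4,4,4,4,7,8,9,9,10,11,11,11,12,12,15,15,15,19,22]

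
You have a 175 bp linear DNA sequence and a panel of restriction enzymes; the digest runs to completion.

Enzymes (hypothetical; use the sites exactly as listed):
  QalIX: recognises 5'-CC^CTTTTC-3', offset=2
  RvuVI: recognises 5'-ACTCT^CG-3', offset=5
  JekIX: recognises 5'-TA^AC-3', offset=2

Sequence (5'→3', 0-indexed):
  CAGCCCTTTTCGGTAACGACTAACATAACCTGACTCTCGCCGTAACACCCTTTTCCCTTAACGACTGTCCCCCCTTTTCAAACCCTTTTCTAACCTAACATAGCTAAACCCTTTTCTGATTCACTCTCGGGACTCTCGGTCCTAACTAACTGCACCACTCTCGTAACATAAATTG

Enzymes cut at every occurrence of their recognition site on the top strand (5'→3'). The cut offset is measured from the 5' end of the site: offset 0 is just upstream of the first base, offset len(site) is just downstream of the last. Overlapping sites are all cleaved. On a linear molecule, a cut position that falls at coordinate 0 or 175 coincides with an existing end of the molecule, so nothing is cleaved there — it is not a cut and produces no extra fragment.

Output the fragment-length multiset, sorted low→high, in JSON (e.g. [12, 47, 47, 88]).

Site scan:
  QalIX CCCTTTTC/2: at [3, 47, 71, 82, 108] ⇒ [5, 49, 73, 84, 110]
  RvuVI ACTCTCG/5: at [32, 122, 131, 156] ⇒ [37, 127, 136, 161]
  JekIX TAAC/2: at [13, 20, 25, 42, 58, 90, 95, 142, 146, 163] ⇒ [15, 22, 27, 44, 60, 92, 97, 144, 148, 165]

Pooled cuts: [5, 15, 22, 27, 37, 44, 49, 60, 73, 84, 92, 97, 110, 127, 136, 144, 148, 161, 165]

Fragments:
  [0,5): 5 bp
  [5,15): 10 bp
  [15,22): 7 bp
  [22,27): 5 bp
  [27,37): 10 bp
  [37,44): 7 bp
  [44,49): 5 bp
  [49,60): 11 bp
  [60,73): 13 bp
  [73,84): 11 bp
  [84,92): 8 bp
  [92,97): 5 bp
  [97,110): 13 bp
  [110,127): 17 bp
  [127,136): 9 bp
  [136,144): 8 bp
  [144,148): 4 bp
  [148,161): 13 bp
  [161,165): 4 bp
  [165,175): 10 bp

[4,4,5,5,5,5,7,7,8,8,9,10,10,10,11,11,13,13,13,17]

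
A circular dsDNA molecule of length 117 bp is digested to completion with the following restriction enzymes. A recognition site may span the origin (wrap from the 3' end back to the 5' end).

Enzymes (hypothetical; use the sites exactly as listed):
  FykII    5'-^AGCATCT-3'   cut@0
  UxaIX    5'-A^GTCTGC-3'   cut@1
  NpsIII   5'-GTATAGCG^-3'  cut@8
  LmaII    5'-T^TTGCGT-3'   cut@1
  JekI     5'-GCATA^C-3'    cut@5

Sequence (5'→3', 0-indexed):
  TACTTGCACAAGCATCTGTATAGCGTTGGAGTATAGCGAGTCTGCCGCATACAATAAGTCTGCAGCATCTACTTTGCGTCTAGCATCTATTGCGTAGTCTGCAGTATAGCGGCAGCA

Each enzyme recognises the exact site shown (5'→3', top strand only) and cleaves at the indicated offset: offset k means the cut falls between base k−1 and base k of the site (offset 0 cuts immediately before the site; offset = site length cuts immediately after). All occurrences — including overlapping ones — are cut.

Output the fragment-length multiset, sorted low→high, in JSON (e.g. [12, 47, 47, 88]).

Scan for sites:
  FykII AGCATCT/0: at [10, 63, 81] ⇒ [10, 63, 81]
  UxaIX AGTCTGC/1: at [38, 56, 95] ⇒ [39, 57, 96]
  NpsIII GTATAGCG/8: at [17, 30, 103] ⇒ [25, 38, 111]
  LmaII TTTGCGT/1: at [72] ⇒ [73]
  JekI GCATAC/5: at [46, 114] ⇒ [2, 51]

Pooled cuts: [2, 10, 25, 38, 39, 51, 57, 63, 73, 81, 96, 111]

Fragments:
  2→10: 8 bp
  10→25: 15 bp
  25→38: 13 bp
  38→39: 1 bp
  39→51: 12 bp
  51→57: 6 bp
  57→63: 6 bp
  63→73: 10 bp
  73→81: 8 bp
  81→96: 15 bp
  96→111: 15 bp
  111→2 (wrap): 117-111+2 = 8 bp

[1,6,6,8,8,8,10,12,13,15,15,15]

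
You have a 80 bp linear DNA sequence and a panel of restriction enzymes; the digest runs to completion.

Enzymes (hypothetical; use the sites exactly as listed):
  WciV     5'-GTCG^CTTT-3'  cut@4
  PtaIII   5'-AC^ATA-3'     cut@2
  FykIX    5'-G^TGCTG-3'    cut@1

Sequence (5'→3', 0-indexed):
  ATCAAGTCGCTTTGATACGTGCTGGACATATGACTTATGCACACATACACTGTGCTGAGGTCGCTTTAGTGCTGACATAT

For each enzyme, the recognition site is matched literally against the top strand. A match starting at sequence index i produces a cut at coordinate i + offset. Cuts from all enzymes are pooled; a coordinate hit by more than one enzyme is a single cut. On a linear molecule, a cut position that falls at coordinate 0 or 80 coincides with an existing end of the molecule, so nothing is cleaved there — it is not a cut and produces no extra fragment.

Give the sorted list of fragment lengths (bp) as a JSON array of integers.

[4,6,7,8,8,9,10,11,17]

Per-enzyme occurrences:
  WciV (GTCGCTTT, off=4): starts [5, 59] → cuts [9, 63]
  PtaIII (ACATA, off=2): starts [25, 42, 74] → cuts [27, 44, 76]
  FykIX (GTGCTG, off=1): starts [18, 51, 68] → cuts [19, 52, 69]

Pooled cuts: [9, 19, 27, 44, 52, 63, 69, 76]

Fragment lengths:
  [0,9): 9 bp
  [9,19): 10 bp
  [19,27): 8 bp
  [27,44): 17 bp
  [44,52): 8 bp
  [52,63): 11 bp
  [63,69): 6 bp
  [69,76): 7 bp
  [76,80): 4 bp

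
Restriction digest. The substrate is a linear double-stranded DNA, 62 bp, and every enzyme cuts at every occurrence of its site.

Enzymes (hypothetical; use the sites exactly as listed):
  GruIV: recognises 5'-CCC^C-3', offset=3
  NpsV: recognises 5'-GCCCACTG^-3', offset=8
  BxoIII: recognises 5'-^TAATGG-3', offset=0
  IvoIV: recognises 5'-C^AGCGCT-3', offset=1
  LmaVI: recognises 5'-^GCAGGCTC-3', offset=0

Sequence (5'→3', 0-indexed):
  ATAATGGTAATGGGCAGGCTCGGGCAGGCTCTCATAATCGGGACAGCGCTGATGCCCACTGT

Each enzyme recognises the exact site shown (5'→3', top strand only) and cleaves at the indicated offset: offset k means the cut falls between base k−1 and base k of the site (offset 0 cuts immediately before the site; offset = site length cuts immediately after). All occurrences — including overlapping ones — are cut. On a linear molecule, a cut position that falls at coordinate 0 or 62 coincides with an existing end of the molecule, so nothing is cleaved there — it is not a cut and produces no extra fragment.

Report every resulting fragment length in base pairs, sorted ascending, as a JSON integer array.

Per-enzyme occurrences:
  GruIV (CCCC, off=3): no sites
  NpsV GCCCACTG/8: at [53] ⇒ [61]
  BxoIII TAATGG/0: at [1, 7] ⇒ [1, 7]
  IvoIV CAGCGCT/1: at [43] ⇒ [44]
  LmaVI GCAGGCTC/0: at [13, 23] ⇒ [13, 23]

All cut coordinates (distinct, sorted): [1, 7, 13, 23, 44, 61]

Fragment lengths:
  [0,1): 1 bp
  [1,7): 6 bp
  [7,13): 6 bp
  [13,23): 10 bp
  [23,44): 21 bp
  [44,61): 17 bp
  [61,62): 1 bp

[1,1,6,6,10,17,21]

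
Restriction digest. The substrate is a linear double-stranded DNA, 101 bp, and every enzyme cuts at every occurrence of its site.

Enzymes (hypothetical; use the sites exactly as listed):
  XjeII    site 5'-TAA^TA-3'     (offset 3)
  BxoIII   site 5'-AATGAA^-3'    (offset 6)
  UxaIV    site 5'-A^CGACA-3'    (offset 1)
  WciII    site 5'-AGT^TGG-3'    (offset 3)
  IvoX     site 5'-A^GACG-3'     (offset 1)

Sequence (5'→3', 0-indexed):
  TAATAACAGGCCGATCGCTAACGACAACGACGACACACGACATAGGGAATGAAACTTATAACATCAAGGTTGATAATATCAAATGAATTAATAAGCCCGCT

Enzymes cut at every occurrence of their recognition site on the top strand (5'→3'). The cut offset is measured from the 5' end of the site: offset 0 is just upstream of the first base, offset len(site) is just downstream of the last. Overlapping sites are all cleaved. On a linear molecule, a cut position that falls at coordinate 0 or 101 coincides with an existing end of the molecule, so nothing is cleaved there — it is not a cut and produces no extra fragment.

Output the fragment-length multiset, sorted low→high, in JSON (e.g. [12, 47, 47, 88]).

[3,4,7,9,10,11,16,18,23]

Scan for sites:
  XjeII (TAATA, off=3): starts [0, 73, 88] → cuts [3, 76, 91]
  BxoIII (AATGAA, off=6): starts [47, 81] → cuts [53, 87]
  UxaIV (ACGACA, off=1): starts [20, 29, 36] → cuts [21, 30, 37]
  WciII (AGTTGG, off=3): no sites
  IvoX (AGACG, off=1): no sites

Pooled cuts: [3, 21, 30, 37, 53, 76, 87, 91]

Fragment lengths:
  [0,3): 3 bp
  [3,21): 18 bp
  [21,30): 9 bp
  [30,37): 7 bp
  [37,53): 16 bp
  [53,76): 23 bp
  [76,87): 11 bp
  [87,91): 4 bp
  [91,101): 10 bp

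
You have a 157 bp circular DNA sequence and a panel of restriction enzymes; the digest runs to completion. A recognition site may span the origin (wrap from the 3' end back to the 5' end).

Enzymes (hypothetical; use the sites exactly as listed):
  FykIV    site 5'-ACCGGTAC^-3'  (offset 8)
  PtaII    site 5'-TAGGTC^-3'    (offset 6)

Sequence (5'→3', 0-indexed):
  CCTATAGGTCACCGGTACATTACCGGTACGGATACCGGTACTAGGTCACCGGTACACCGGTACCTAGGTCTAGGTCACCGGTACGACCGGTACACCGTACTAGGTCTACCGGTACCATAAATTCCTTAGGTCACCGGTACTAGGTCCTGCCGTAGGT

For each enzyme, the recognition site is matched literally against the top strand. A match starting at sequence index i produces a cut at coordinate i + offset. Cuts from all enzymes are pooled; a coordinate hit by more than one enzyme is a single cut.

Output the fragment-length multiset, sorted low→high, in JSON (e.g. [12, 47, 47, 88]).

Scan for sites:
  FykIV (ACCGGTAC, off=8): starts [10, 21, 33, 47, 55, 76, 85, 107, 132] → cuts [18, 29, 41, 55, 63, 84, 93, 115, 140]
  PtaII (TAGGTC, off=6): starts [4, 41, 64, 70, 100, 126, 140, 152] → cuts [1, 10, 47, 70, 76, 106, 132, 146]

Pooled cuts: [1, 10, 18, 29, 41, 47, 55, 63, 70, 76, 84, 93, 106, 115, 132, 140, 146]

Fragment lengths:
  1→10: 9 bp
  10→18: 8 bp
  18→29: 11 bp
  29→41: 12 bp
  41→47: 6 bp
  47→55: 8 bp
  55→63: 8 bp
  63→70: 7 bp
  70→76: 6 bp
  76→84: 8 bp
  84→93: 9 bp
  93→106: 13 bp
  106→115: 9 bp
  115→132: 17 bp
  132→140: 8 bp
  140→146: 6 bp
  146→1 (wrap): 157-146+1 = 12 bp

[6,6,6,7,8,8,8,8,8,9,9,9,11,12,12,13,17]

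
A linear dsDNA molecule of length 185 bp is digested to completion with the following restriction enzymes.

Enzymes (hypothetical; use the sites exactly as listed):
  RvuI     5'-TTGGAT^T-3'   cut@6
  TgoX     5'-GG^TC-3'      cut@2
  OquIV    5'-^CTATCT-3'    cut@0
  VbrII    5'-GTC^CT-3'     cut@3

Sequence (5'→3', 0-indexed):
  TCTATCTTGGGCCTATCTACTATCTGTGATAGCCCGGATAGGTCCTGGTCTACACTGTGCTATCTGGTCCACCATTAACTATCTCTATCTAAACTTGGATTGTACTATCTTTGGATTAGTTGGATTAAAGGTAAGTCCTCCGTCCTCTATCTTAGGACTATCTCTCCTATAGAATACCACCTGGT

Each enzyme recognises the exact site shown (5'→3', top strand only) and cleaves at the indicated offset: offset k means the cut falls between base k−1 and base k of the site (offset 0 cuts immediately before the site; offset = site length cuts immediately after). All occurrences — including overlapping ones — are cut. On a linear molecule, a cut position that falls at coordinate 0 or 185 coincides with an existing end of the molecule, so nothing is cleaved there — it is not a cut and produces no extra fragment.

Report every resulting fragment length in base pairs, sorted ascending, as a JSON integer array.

[1,2,2,4,4,6,7,7,8,9,11,11,11,11,12,12,16,23,28]

Scan for sites:
  RvuI TTGGATT/6: at [94, 110, 119] ⇒ [100, 116, 125]
  TgoX GGTC/2: at [40, 46, 65] ⇒ [42, 48, 67]
  OquIV CTATCT/0: at [1, 12, 19, 59, 78, 84, 104, 146, 157] ⇒ [1, 12, 19, 59, 78, 84, 104, 146, 157]
  VbrII GTCCT/3: at [41, 134, 141] ⇒ [44, 137, 144]

All cut coordinates (distinct, sorted): [1, 12, 19, 42, 44, 48, 59, 67, 78, 84, 100, 104, 116, 125, 137, 144, 146, 157]

Fragment lengths:
  [0,1): 1 bp
  [1,12): 11 bp
  [12,19): 7 bp
  [19,42): 23 bp
  [42,44): 2 bp
  [44,48): 4 bp
  [48,59): 11 bp
  [59,67): 8 bp
  [67,78): 11 bp
  [78,84): 6 bp
  [84,100): 16 bp
  [100,104): 4 bp
  [104,116): 12 bp
  [116,125): 9 bp
  [125,137): 12 bp
  [137,144): 7 bp
  [144,146): 2 bp
  [146,157): 11 bp
  [157,185): 28 bp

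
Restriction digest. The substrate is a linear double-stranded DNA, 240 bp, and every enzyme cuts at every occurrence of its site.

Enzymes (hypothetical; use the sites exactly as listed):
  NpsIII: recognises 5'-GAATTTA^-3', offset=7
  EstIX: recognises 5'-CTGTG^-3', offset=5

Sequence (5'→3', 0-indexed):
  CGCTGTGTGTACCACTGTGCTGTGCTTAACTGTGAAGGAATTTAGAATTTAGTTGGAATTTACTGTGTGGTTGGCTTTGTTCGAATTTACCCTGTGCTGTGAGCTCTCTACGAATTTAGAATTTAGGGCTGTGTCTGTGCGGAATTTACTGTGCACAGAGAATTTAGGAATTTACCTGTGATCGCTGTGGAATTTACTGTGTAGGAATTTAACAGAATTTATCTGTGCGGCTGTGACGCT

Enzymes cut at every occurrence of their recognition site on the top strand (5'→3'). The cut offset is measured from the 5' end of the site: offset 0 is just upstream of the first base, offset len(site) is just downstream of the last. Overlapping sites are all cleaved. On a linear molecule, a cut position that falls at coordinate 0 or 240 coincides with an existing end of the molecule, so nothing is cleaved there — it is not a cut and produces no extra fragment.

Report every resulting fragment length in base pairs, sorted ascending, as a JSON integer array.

Site scan:
  NpsIII GAATTTA/7: at [37, 44, 55, 82, 111, 118, 141, 159, 167, 189, 204, 214] ⇒ [44, 51, 62, 89, 118, 125, 148, 166, 174, 196, 211, 221]
  EstIX CTGTG/5: at [2, 14, 19, 29, 62, 91, 96, 128, 134, 148, 175, 184, 196, 222, 230] ⇒ [7, 19, 24, 34, 67, 96, 101, 133, 139, 153, 180, 189, 201, 227, 235]

All cut coordinates (distinct, sorted): [7, 19, 24, 34, 44, 51, 62, 67, 89, 96, 101, 118, 125, 133, 139, 148, 153, 166, 174, 180, 189, 196, 201, 211, 221, 227, 235]

Fragment lengths:
  [0,7): 7 bp
  [7,19): 12 bp
  [19,24): 5 bp
  [24,34): 10 bp
  [34,44): 10 bp
  [44,51): 7 bp
  [51,62): 11 bp
  [62,67): 5 bp
  [67,89): 22 bp
  [89,96): 7 bp
  [96,101): 5 bp
  [101,118): 17 bp
  [118,125): 7 bp
  [125,133): 8 bp
  [133,139): 6 bp
  [139,148): 9 bp
  [148,153): 5 bp
  [153,166): 13 bp
  [166,174): 8 bp
  [174,180): 6 bp
  [180,189): 9 bp
  [189,196): 7 bp
  [196,201): 5 bp
  [201,211): 10 bp
  [211,221): 10 bp
  [221,227): 6 bp
  [227,235): 8 bp
  [235,240): 5 bp

[5,5,5,5,5,5,6,6,6,7,7,7,7,7,8,8,8,9,9,10,10,10,10,11,12,13,17,22]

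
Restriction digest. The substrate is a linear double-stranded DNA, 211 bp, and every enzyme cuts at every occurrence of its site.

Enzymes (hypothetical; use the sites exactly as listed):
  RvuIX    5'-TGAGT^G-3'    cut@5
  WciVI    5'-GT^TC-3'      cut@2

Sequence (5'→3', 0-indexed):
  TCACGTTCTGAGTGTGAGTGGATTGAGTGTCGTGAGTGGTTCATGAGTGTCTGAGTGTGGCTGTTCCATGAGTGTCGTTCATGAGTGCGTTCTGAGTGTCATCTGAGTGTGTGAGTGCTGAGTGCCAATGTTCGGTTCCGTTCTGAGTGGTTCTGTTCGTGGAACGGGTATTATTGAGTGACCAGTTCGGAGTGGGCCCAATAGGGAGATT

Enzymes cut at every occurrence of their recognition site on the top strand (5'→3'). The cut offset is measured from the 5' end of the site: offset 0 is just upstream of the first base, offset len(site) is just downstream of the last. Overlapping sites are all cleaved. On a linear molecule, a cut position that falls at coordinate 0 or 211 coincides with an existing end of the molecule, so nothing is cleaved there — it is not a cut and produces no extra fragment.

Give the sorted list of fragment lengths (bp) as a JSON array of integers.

[3,3,4,5,5,5,5,6,6,7,7,7,7,7,8,8,8,8,8,8,9,9,9,11,23,25]

Per-enzyme occurrences:
  RvuIX TGAGTG/5: at [8, 14, 23, 32, 43, 51, 68, 81, 92, 103, 111, 118, 143, 174] ⇒ [13, 19, 28, 37, 48, 56, 73, 86, 97, 108, 116, 123, 148, 179]
  WciVI GTTC/2: at [4, 38, 62, 76, 88, 129, 134, 139, 149, 154, 184] ⇒ [6, 40, 64, 78, 90, 131, 136, 141, 151, 156, 186]

All cut coordinates (distinct, sorted): [6, 13, 19, 28, 37, 40, 48, 56, 64, 73, 78, 86, 90, 97, 108, 116, 123, 131, 136, 141, 148, 151, 156, 179, 186]

Fragments:
  [0,6): 6 bp
  [6,13): 7 bp
  [13,19): 6 bp
  [19,28): 9 bp
  [28,37): 9 bp
  [37,40): 3 bp
  [40,48): 8 bp
  [48,56): 8 bp
  [56,64): 8 bp
  [64,73): 9 bp
  [73,78): 5 bp
  [78,86): 8 bp
  [86,90): 4 bp
  [90,97): 7 bp
  [97,108): 11 bp
  [108,116): 8 bp
  [116,123): 7 bp
  [123,131): 8 bp
  [131,136): 5 bp
  [136,141): 5 bp
  [141,148): 7 bp
  [148,151): 3 bp
  [151,156): 5 bp
  [156,179): 23 bp
  [179,186): 7 bp
  [186,211): 25 bp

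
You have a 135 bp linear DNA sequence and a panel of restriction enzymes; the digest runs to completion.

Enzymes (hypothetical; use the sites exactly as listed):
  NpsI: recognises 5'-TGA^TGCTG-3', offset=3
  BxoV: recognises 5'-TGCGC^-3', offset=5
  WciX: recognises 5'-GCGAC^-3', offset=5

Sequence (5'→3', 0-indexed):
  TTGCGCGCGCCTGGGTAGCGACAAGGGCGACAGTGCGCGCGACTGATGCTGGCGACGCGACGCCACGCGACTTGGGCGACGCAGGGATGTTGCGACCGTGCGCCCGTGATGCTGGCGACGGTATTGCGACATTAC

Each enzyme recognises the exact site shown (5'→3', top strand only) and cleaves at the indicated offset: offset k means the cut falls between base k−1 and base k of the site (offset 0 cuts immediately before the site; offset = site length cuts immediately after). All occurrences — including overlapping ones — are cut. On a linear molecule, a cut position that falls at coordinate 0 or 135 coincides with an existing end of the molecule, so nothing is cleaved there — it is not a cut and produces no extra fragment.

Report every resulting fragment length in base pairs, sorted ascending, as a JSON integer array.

[3,5,5,5,6,6,7,7,9,9,10,10,10,11,16,16]

Site scan:
  NpsI (TGATGCTG, off=3): starts [43, 106] → cuts [46, 109]
  BxoV (TGCGC, off=5): starts [1, 33, 98] → cuts [6, 38, 103]
  WciX (GCGAC, off=5): starts [17, 26, 38, 51, 56, 66, 75, 91, 114, 125] → cuts [22, 31, 43, 56, 61, 71, 80, 96, 119, 130]

All cut coordinates (distinct, sorted): [6, 22, 31, 38, 43, 46, 56, 61, 71, 80, 96, 103, 109, 119, 130]

Fragment lengths:
  [0,6): 6 bp
  [6,22): 16 bp
  [22,31): 9 bp
  [31,38): 7 bp
  [38,43): 5 bp
  [43,46): 3 bp
  [46,56): 10 bp
  [56,61): 5 bp
  [61,71): 10 bp
  [71,80): 9 bp
  [80,96): 16 bp
  [96,103): 7 bp
  [103,109): 6 bp
  [109,119): 10 bp
  [119,130): 11 bp
  [130,135): 5 bp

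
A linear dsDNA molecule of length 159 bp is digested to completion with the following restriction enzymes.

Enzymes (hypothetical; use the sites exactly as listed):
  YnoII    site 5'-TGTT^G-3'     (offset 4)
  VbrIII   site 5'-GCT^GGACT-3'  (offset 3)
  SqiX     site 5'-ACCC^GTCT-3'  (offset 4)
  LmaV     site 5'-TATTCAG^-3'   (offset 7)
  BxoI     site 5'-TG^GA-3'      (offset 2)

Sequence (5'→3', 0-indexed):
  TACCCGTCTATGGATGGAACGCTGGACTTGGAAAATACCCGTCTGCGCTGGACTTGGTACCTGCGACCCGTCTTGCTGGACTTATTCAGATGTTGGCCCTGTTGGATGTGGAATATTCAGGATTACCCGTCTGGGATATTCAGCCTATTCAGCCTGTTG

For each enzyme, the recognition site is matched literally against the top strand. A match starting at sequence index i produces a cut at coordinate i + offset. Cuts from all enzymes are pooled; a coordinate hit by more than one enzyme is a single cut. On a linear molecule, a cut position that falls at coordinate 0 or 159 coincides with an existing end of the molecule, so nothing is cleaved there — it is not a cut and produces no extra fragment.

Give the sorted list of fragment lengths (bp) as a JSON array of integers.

[1,1,1,1,1,4,5,5,6,6,6,7,7,8,8,9,9,9,10,10,11,15,19]

Per-enzyme occurrences:
  YnoII (TGTTG, off=4): starts [90, 99, 154] → cuts [94, 103, 158]
  VbrIII (GCTGGACT, off=3): starts [20, 46, 74] → cuts [23, 49, 77]
  SqiX (ACCCGTCT, off=4): starts [1, 36, 65, 124] → cuts [5, 40, 69, 128]
  LmaV (TATTCAG, off=7): starts [82, 113, 136, 145] → cuts [89, 120, 143, 152]
  BxoI (TGGA, off=2): starts [10, 14, 22, 28, 48, 76, 102, 108] → cuts [12, 16, 24, 30, 50, 78, 104, 110]

All cut coordinates (distinct, sorted): [5, 12, 16, 23, 24, 30, 40, 49, 50, 69, 77, 78, 89, 94, 103, 104, 110, 120, 128, 143, 152, 158]

Fragment lengths:
  [0,5): 5 bp
  [5,12): 7 bp
  [12,16): 4 bp
  [16,23): 7 bp
  [23,24): 1 bp
  [24,30): 6 bp
  [30,40): 10 bp
  [40,49): 9 bp
  [49,50): 1 bp
  [50,69): 19 bp
  [69,77): 8 bp
  [77,78): 1 bp
  [78,89): 11 bp
  [89,94): 5 bp
  [94,103): 9 bp
  [103,104): 1 bp
  [104,110): 6 bp
  [110,120): 10 bp
  [120,128): 8 bp
  [128,143): 15 bp
  [143,152): 9 bp
  [152,158): 6 bp
  [158,159): 1 bp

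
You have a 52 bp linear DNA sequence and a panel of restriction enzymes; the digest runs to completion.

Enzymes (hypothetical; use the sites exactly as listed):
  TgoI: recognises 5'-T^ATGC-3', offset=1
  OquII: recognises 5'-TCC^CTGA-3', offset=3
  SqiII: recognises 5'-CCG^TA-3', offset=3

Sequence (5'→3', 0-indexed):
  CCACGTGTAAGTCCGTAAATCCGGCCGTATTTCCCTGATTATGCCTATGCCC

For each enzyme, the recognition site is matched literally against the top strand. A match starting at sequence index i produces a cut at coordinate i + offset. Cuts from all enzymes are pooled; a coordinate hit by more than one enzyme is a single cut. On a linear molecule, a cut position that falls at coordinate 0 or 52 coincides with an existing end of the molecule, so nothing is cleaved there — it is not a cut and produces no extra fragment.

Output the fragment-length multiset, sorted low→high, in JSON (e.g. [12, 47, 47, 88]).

Per-enzyme occurrences:
  TgoI TATGC/1: at [39, 45] ⇒ [40, 46]
  OquII TCCCTGA/3: at [31] ⇒ [34]
  SqiII CCGTA/3: at [12, 24] ⇒ [15, 27]

Pooled cuts: [15, 27, 34, 40, 46]

Fragments:
  [0,15): 15 bp
  [15,27): 12 bp
  [27,34): 7 bp
  [34,40): 6 bp
  [40,46): 6 bp
  [46,52): 6 bp

[6,6,6,7,12,15]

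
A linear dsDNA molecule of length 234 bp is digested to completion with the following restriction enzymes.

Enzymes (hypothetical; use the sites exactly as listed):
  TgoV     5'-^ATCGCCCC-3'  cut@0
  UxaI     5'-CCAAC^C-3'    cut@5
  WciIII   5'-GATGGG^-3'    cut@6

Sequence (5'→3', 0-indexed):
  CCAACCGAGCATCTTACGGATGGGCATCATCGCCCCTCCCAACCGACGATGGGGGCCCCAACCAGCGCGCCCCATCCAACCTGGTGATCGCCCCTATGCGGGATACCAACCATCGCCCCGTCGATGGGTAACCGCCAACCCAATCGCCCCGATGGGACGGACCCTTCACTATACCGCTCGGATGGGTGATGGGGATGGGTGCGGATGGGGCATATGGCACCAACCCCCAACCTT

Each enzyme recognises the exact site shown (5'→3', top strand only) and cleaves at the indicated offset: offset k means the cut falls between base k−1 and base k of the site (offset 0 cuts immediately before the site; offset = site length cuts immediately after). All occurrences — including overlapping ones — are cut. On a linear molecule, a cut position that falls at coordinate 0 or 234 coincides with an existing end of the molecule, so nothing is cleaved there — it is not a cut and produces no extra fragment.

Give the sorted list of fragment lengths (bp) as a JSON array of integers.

[1,3,3,4,5,6,6,7,7,9,10,10,11,14,15,15,17,18,19,24,30]

Scan for sites:
  TgoV (ATCGCCCC, off=0): starts [28, 86, 111, 142] → cuts [28, 86, 111, 142]
  UxaI (CCAACC, off=5): starts [0, 38, 57, 75, 105, 134, 219, 226] → cuts [5, 43, 62, 80, 110, 139, 224, 231]
  WciIII (GATGGG, off=6): starts [18, 47, 122, 150, 180, 187, 193, 203] → cuts [24, 53, 128, 156, 186, 193, 199, 209]

All cut coordinates (distinct, sorted): [5, 24, 28, 43, 53, 62, 80, 86, 110, 111, 128, 139, 142, 156, 186, 193, 199, 209, 224, 231]

Fragments:
  [0,5): 5 bp
  [5,24): 19 bp
  [24,28): 4 bp
  [28,43): 15 bp
  [43,53): 10 bp
  [53,62): 9 bp
  [62,80): 18 bp
  [80,86): 6 bp
  [86,110): 24 bp
  [110,111): 1 bp
  [111,128): 17 bp
  [128,139): 11 bp
  [139,142): 3 bp
  [142,156): 14 bp
  [156,186): 30 bp
  [186,193): 7 bp
  [193,199): 6 bp
  [199,209): 10 bp
  [209,224): 15 bp
  [224,231): 7 bp
  [231,234): 3 bp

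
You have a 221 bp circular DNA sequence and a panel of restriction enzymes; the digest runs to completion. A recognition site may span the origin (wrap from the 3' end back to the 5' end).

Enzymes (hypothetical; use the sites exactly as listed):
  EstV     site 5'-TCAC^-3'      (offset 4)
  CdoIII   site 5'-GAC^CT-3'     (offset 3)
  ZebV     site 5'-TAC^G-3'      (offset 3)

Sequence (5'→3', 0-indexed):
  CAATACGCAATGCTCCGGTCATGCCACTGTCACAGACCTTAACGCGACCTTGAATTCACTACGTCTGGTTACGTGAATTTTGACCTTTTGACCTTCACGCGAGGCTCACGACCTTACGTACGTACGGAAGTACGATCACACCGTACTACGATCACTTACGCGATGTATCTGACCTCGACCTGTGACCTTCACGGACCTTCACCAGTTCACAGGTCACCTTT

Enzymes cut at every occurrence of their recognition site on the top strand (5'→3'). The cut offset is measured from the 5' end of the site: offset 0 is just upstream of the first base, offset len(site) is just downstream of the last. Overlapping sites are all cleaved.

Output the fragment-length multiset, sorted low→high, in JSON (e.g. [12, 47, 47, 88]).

Scan for sites:
  EstV TCAC/4: at [29, 55, 94, 105, 135, 151, 188, 198, 206, 213] ⇒ [33, 59, 98, 109, 139, 155, 192, 202, 210, 217]
  CdoIII GACCT/3: at [34, 45, 81, 89, 109, 170, 176, 183, 193] ⇒ [37, 48, 84, 92, 112, 173, 179, 186, 196]
  ZebV TACG/3: at [3, 59, 69, 114, 118, 122, 130, 146, 156] ⇒ [6, 62, 72, 117, 121, 125, 133, 149, 159]

Pooled cuts: [6, 33, 37, 48, 59, 62, 72, 84, 92, 98, 109, 112, 117, 121, 125, 133, 139, 149, 155, 159, 173, 179, 186, 192, 196, 202, 210, 217]

Fragment lengths:
  6→33: 27 bp
  33→37: 4 bp
  37→48: 11 bp
  48→59: 11 bp
  59→62: 3 bp
  62→72: 10 bp
  72→84: 12 bp
  84→92: 8 bp
  92→98: 6 bp
  98→109: 11 bp
  109→112: 3 bp
  112→117: 5 bp
  117→121: 4 bp
  121→125: 4 bp
  125→133: 8 bp
  133→139: 6 bp
  139→149: 10 bp
  149→155: 6 bp
  155→159: 4 bp
  159→173: 14 bp
  173→179: 6 bp
  179→186: 7 bp
  186→192: 6 bp
  192→196: 4 bp
  196→202: 6 bp
  202→210: 8 bp
  210→217: 7 bp
  217→6 (wrap): 221-217+6 = 10 bp

[3,3,4,4,4,4,4,5,6,6,6,6,6,6,7,7,8,8,8,10,10,10,11,11,11,12,14,27]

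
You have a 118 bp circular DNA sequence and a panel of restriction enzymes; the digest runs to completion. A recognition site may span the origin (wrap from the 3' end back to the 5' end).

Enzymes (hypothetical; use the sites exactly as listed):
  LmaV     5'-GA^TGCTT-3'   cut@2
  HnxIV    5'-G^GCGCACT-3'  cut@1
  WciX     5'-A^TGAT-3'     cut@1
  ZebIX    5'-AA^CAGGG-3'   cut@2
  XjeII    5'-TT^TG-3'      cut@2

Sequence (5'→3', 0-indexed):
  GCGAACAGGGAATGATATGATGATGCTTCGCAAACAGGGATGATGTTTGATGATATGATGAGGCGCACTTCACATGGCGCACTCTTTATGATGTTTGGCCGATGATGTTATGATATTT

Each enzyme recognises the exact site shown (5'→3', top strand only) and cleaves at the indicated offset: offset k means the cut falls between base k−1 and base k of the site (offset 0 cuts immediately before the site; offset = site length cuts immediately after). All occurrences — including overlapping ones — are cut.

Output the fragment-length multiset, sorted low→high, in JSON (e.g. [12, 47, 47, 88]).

Site scan:
  LmaV GATGCTT/2: at [21] ⇒ [23]
  HnxIV GGCGCACT/1: at [61, 75] ⇒ [62, 76]
  WciX ATGAT/1: at [11, 16, 19, 39, 49, 54, 87, 101, 109] ⇒ [12, 17, 20, 40, 50, 55, 88, 102, 110]
  ZebIX AACAGGG/2: at [3, 32] ⇒ [5, 34]
  XjeII TTTG/2: at [45, 93, 115] ⇒ [47, 95, 117]

Pooled cuts: [5, 12, 17, 20, 23, 34, 40, 47, 50, 55, 62, 76, 88, 95, 102, 110, 117]

Fragments:
  5→12: 7 bp
  12→17: 5 bp
  17→20: 3 bp
  20→23: 3 bp
  23→34: 11 bp
  34→40: 6 bp
  40→47: 7 bp
  47→50: 3 bp
  50→55: 5 bp
  55→62: 7 bp
  62→76: 14 bp
  76→88: 12 bp
  88→95: 7 bp
  95→102: 7 bp
  102→110: 8 bp
  110→117: 7 bp
  117→5 (wrap): 118-117+5 = 6 bp

[3,3,3,5,5,6,6,7,7,7,7,7,7,8,11,12,14]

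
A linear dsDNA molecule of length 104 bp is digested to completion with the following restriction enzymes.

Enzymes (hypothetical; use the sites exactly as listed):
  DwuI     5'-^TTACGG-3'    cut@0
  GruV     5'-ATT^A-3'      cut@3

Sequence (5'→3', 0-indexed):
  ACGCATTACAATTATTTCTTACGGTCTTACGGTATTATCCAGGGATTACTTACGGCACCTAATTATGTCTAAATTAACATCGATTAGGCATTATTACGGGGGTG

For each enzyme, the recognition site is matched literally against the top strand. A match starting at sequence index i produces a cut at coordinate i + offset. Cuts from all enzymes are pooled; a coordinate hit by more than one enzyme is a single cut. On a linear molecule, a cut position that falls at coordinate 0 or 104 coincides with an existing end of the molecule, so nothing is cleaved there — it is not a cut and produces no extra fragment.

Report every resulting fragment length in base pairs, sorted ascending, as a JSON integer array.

[1,2,2,5,6,7,7,8,9,10,10,11,11,15]

Site scan:
  DwuI TTACGG/0: at [18, 26, 49, 93] ⇒ [18, 26, 49, 93]
  GruV ATTA/3: at [4, 10, 33, 44, 61, 72, 82, 89, 92] ⇒ [7, 13, 36, 47, 64, 75, 85, 92, 95]

All cut coordinates (distinct, sorted): [7, 13, 18, 26, 36, 47, 49, 64, 75, 85, 92, 93, 95]

Fragments:
  [0,7): 7 bp
  [7,13): 6 bp
  [13,18): 5 bp
  [18,26): 8 bp
  [26,36): 10 bp
  [36,47): 11 bp
  [47,49): 2 bp
  [49,64): 15 bp
  [64,75): 11 bp
  [75,85): 10 bp
  [85,92): 7 bp
  [92,93): 1 bp
  [93,95): 2 bp
  [95,104): 9 bp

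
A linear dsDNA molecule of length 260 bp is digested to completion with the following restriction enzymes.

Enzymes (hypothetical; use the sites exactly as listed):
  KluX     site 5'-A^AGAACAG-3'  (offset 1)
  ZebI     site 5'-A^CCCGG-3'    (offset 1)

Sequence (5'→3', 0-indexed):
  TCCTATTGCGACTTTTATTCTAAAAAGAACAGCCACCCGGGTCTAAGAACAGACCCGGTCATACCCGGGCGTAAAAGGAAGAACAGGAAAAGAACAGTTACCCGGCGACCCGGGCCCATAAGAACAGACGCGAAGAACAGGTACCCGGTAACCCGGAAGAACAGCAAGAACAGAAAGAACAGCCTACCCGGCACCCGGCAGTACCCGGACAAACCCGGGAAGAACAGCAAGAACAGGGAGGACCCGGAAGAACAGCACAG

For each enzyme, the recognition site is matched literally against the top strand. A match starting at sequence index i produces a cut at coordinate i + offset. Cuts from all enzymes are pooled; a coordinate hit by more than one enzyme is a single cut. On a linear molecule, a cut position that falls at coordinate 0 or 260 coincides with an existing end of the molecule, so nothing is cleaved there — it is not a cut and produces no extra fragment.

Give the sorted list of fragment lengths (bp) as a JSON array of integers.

Scan for sites:
  KluX (AAGAACAG, off=1): starts [24, 44, 78, 89, 119, 132, 156, 165, 174, 219, 228, 247] → cuts [25, 45, 79, 90, 120, 133, 157, 166, 175, 220, 229, 248]
  ZebI (ACCCGG, off=1): starts [34, 52, 62, 99, 107, 142, 150, 185, 192, 202, 212, 241] → cuts [35, 53, 63, 100, 108, 143, 151, 186, 193, 203, 213, 242]

All cut coordinates (distinct, sorted): [25, 35, 45, 53, 63, 79, 90, 100, 108, 120, 133, 143, 151, 157, 166, 175, 186, 193, 203, 213, 220, 229, 242, 248]

Fragments:
  [0,25): 25 bp
  [25,35): 10 bp
  [35,45): 10 bp
  [45,53): 8 bp
  [53,63): 10 bp
  [63,79): 16 bp
  [79,90): 11 bp
  [90,100): 10 bp
  [100,108): 8 bp
  [108,120): 12 bp
  [120,133): 13 bp
  [133,143): 10 bp
  [143,151): 8 bp
  [151,157): 6 bp
  [157,166): 9 bp
  [166,175): 9 bp
  [175,186): 11 bp
  [186,193): 7 bp
  [193,203): 10 bp
  [203,213): 10 bp
  [213,220): 7 bp
  [220,229): 9 bp
  [229,242): 13 bp
  [242,248): 6 bp
  [248,260): 12 bp

[6,6,7,7,8,8,8,9,9,9,10,10,10,10,10,10,10,11,11,12,12,13,13,16,25]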